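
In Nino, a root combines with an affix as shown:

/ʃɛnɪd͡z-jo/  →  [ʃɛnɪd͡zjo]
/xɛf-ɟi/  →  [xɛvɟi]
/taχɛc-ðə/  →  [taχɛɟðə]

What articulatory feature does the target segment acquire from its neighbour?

Comparing underlying and surface forms, /f/ → [v] is the alternation; the neighbouring /ɟ/ is constant.
/f/ is voiceless while /ɟ/ is voiced; the output [v] is voiced, matching the trigger — so the feature that spreads is voicing.
The same holds elsewhere in the data: /c/ → [ɟ] before /ð/ (voiceless → voiced, matching voiced) — only voicing changes, and always toward the following segment.
No alternation appears in [ʃɛnɪd͡zjo]: there the adjacent consonants already agree in voicing (/d͡z/ and /j/ are both voiced), so this form is consistent with the same rule.

voicing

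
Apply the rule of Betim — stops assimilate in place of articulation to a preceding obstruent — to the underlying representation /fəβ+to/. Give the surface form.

[fəβpo]

/t/ is a voiceless alveolar stop. The preceding trigger /β/ is bilabial, so /t/ must become bilabial as well.
The voiceless bilabial stop is [p], so /t/ → [p].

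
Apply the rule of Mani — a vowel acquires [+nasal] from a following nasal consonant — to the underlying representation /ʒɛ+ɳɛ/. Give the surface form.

/ɛ/ sits next to the nasal /ɳ/ and is therefore nasalised to [ɛ̃].

[ʒɛ̃ɳɛ]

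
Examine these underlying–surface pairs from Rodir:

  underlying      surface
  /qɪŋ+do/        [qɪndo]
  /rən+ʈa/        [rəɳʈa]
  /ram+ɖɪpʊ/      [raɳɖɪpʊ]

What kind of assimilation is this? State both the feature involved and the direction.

regressive place assimilation

Comparing underlying and surface forms, /ŋ/ → [n] is the alternation; the neighbouring /d/ is constant.
/ŋ/ is velar while /d/ is alveolar; the output [n] is alveolar, matching the trigger — so the feature that spreads is place.
Manner and voice are unchanged, so the assimilation is partial, not total.
The same holds elsewhere in the data: /n/ → [ɳ] before /ʈ/ (alveolar → retroflex, matching retroflex); /m/ → [ɳ] before /ɖ/ (bilabial → retroflex, matching retroflex) — only place changes, and always toward the following segment.
Since the segment that changes precedes the conditioning segment, the assimilation is regressive.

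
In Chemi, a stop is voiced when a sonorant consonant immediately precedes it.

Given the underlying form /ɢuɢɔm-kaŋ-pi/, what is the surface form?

/k/ is a voiceless velar stop. The preceding trigger /m/ is voiced, so /k/ must become voiced as well.
Changing only its voicing to voiced gives [g] — the voiced velar stop.
At the second juncture, /p/ likewise becomes [b] adjacent to /ŋ/.

[ɢuɢɔmgaŋbi]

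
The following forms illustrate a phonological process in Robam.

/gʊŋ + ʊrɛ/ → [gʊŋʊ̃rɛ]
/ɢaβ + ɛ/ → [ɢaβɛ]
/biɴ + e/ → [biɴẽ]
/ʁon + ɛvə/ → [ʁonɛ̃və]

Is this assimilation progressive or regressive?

progressive

The vowel /ʊ/ surfaces as nasalised [ʊ̃] next to the preceding nasal /ŋ/ — it has acquired the [+nasal] feature of its neighbour.
The other forms show the same pattern: /e/ → [ẽ] after /ɴ/; /ɛ/ → [ɛ̃] after /n/ — each time a vowel is nasalised next to a preceding nasal.
No change occurs in [ɢaβɛ] because the vowel at the boundary is adjacent to an oral consonant, not a nasal (/ɛ/ next to /β/).
Because the conditioning nasal is to the left of the vowel that changes, the process is progressive (perseverative).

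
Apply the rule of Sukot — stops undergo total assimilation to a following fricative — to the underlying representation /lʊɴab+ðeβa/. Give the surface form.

[lʊɴaððeβa]

/b/ is the segment targeted by the rule; it sits immediately before /ð/, so it assimilates completely and surfaces as [ð].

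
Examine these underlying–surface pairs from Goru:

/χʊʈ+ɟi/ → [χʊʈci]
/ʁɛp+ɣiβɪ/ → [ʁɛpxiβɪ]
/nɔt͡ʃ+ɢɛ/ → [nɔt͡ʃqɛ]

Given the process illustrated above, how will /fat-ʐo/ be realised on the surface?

The data show progressive voicing assimilation: /ɟ/ → [c] after /ʈ/; /ɣ/ → [x] after /p/; /ɢ/ → [q] after /t͡ʃ/. In each pair only voicing changes, matching the preceding consonant, while place and manner stay constant.
/ʐ/ is a voiced retroflex fricative. The preceding trigger /t/ is voiceless, so /ʐ/ must become voiceless as well.
The voiceless retroflex fricative is [ʂ], so /ʐ/ → [ʂ].

[fatʂo]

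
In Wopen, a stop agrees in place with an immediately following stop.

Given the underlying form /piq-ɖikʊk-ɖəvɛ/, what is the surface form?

[piʈɖikʊʈɖəvɛ]

The rule targets /q/ (voiceless uvular stop), which sits before the trigger /ɖ/ (retroflex).
A voiceless retroflex stop is [ʈ], so the surface segment is [ʈ].
At the second juncture, /k/ likewise becomes [ʈ] adjacent to /ɖ/.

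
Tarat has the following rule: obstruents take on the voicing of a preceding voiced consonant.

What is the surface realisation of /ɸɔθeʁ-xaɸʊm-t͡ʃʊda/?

The rule targets /x/ (voiceless velar fricative), which sits after the trigger /ʁ/ (voiced).
The voiced velar fricative is [ɣ], so /x/ → [ɣ].
The same rule applies at the second boundary: /t͡ʃ/ → [d͡ʒ] next to /m/.

[ɸɔθeʁɣaɸʊmd͡ʒʊda]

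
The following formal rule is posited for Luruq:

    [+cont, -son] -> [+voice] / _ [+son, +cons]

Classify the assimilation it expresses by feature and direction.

The target ([+cont, -son], fricatives) acquires [+voice] next to a sonorant consonant ([+son, +cons]) — it takes on the voicing of its neighbour, so the feature that spreads is voicing.
The conditioning segment sits to the right of the focus bar, meaning the trigger follows the segment that changes — regressive assimilation.

regressive voicing assimilation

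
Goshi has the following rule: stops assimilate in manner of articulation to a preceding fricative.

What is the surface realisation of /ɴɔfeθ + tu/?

[ɴɔfeθsu]

/t/ is a voiceless alveolar stop. The preceding trigger /θ/ is a fricative, so /t/ must become a fricative as well.
A voiceless alveolar fricative is [s], so the surface segment is [s].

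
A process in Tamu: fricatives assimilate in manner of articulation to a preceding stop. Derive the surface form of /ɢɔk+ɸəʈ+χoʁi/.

[ɢɔkpəʈqoʁi]

/ɸ/ is a voiceless bilabial fricative. The preceding trigger /k/ is a stop, so /ɸ/ must become a stop as well.
Changing only its manner to stop gives [p] — the voiceless bilabial stop.
The same rule applies at the second boundary: /χ/ → [q] next to /ʈ/.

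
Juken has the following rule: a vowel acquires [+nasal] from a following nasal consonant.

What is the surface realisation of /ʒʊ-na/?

/ʊ/ sits next to the nasal /n/ and is therefore nasalised to [ʊ̃].

[ʒʊ̃na]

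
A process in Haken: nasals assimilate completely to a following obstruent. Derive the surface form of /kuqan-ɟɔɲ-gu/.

[kuqaɟɟɔggu]

/n/ is the segment targeted by the rule; it sits immediately before /ɟ/, so it assimilates completely and surfaces as [ɟ].
At the second juncture, /ɲ/ likewise becomes [g] adjacent to /g/.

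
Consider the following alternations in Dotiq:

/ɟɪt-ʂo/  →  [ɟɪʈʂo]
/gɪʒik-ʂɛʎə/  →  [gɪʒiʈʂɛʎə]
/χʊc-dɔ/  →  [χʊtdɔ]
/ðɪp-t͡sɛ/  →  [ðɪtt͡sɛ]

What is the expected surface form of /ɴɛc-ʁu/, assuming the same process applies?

[ɴɛqʁu]

The data show regressive place assimilation: /t/ → [ʈ] before /ʂ/; /k/ → [ʈ] before /ʂ/; /c/ → [t] before /d/; /p/ → [t] before /t͡s/. In each pair only place changes, matching the following consonant, while manner and voice stay constant.
The rule targets /c/ (voiceless palatal stop), which sits before the trigger /ʁ/ (uvular).
A voiceless uvular stop is [q], so the surface segment is [q].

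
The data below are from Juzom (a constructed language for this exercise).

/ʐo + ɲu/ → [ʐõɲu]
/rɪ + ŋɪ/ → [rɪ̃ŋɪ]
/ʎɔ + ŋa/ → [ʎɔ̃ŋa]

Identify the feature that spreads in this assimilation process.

The vowel /o/ surfaces as nasalised [õ] next to the following nasal /ɲ/ — it has acquired the [+nasal] feature of its neighbour.
The other forms show the same pattern: /ɪ/ → [ɪ̃] before /ŋ/; /ɔ/ → [ɔ̃] before /ŋ/ — each time a vowel is nasalised next to a following nasal.

nasality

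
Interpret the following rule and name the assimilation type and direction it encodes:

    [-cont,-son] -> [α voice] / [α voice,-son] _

The shared variable α links the value of [voice] on the target to the same value on the neighbouring segment, so voicing is the feature that assimilates.
The conditioning segment sits to the left of the focus bar, meaning the trigger precedes the segment that changes — progressive assimilation.

progressive voicing assimilation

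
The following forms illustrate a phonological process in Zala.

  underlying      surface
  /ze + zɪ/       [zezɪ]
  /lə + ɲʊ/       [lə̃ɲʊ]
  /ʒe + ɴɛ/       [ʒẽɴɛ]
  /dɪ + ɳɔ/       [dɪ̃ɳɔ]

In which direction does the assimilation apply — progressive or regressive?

regressive

The vowel /ə/ surfaces as nasalised [ə̃] next to the following nasal /ɲ/ — it has acquired the [+nasal] feature of its neighbour.
Likewise in the remaining data: /e/ → [ẽ] before /ɴ/; /ɪ/ → [ɪ̃] before /ɳ/ — each time a vowel is nasalised next to a following nasal.
No change occurs in [zezɪ] because the vowel at the boundary is adjacent to an oral consonant, not a nasal (/e/ next to /z/).
Because the conditioning nasal is to the right of the vowel that changes, the process is regressive (anticipatory).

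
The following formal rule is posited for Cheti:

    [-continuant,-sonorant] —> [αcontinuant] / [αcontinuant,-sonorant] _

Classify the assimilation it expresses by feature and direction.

The rule copies [continuant] (continuancy) from the environment onto the target stops; since [±continuant] encodes the stop/fricative manner contrast, the assimilating dimension is manner.
Since the environment is written before the underscore, the trigger precedes the target; the direction is progressive.

progressive manner assimilation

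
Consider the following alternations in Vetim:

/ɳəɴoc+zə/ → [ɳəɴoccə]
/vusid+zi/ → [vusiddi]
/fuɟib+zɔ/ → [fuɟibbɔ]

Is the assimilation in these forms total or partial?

Comparing underlying and surface forms, /z/ → [c] is the alternation; the neighbouring /c/ is constant.
The output [c] is identical to the trigger /c/ — every feature (place, manner, voicing) has been copied — so this is total assimilation.
The other forms behave the same way: /z/ → [d] after /d/; /z/ → [b] after /b/ — in each case the output is a copy of the preceding consonant.

total assimilation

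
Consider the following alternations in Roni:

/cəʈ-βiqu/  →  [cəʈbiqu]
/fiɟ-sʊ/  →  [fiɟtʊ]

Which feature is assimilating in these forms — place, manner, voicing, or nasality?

Comparing underlying and surface forms, /β/ → [b] is the alternation; the neighbouring /ʈ/ is constant.
/β/ is a fricative while /ʈ/ is a stop; the output [b] is a stop, matching the trigger — so the feature that spreads is manner.
The same holds elsewhere in the data: /s/ → [t] after /ɟ/ (fricative → stop, matching a stop) — only manner changes, and always toward the preceding segment.

manner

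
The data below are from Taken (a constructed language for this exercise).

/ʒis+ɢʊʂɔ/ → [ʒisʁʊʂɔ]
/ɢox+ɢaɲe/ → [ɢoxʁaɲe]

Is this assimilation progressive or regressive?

Comparing underlying and surface forms, /ɢ/ → [ʁ] is the alternation; the neighbouring /s/ is constant.
/ɢ/ is a stop while /s/ is a fricative; the output [ʁ] is a fricative, matching the trigger — so the feature that spreads is manner.
The same holds elsewhere in the data: /ɢ/ → [ʁ] after /x/ (stop → fricative, matching a fricative) — only manner changes, and always toward the preceding segment.
Since the segment that changes follows the conditioning segment, the assimilation is progressive.

progressive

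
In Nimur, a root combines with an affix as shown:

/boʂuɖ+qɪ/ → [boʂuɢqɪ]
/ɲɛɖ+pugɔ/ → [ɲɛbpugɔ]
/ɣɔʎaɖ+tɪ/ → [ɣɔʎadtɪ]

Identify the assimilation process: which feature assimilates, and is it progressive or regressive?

The segment that alternates is /ɖ/, which surfaces as [ɢ] when adjacent to /q/.
The change retroflex → uvular matches the place of the following /q/, identifying this as place assimilation.
Manner and voice are unchanged, so the assimilation is partial, not total.
The same holds elsewhere in the data: /ɖ/ → [b] before /p/ (retroflex → bilabial, matching bilabial); /ɖ/ → [d] before /t/ (retroflex → alveolar, matching alveolar) — only place changes, and always toward the following segment.
The trigger is the following segment, so the direction is regressive (anticipatory).

regressive place assimilation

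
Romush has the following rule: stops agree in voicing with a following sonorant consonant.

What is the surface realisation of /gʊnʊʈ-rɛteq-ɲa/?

The rule targets /ʈ/ (voiceless retroflex stop), which sits before the trigger /r/ (voiced).
Changing only its voicing to voiced gives [ɖ] — the voiced retroflex stop.
The same rule applies at the second boundary: /q/ → [ɢ] next to /ɲ/.

[gʊnʊɖrɛteɢɲa]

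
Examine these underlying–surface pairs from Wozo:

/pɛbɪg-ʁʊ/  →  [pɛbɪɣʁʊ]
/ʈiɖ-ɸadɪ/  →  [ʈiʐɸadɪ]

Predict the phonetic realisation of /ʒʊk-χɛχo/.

The data show regressive manner assimilation: /g/ → [ɣ] before /ʁ/; /ɖ/ → [ʐ] before /ɸ/. In each pair only manner changes, matching the following consonant, while place and voice stay constant.
The rule targets /k/ (voiceless velar stop), which sits before the trigger /χ/ (fricative).
A voiceless velar fricative is [x], so the surface segment is [x].

[ʒʊxχɛχo]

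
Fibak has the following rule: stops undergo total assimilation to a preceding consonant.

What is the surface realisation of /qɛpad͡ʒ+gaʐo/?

/g/ is the segment targeted by the rule; it sits immediately after /d͡ʒ/, so it assimilates completely and surfaces as [d͡ʒ].

[qɛpad͡ʒd͡ʒaʐo]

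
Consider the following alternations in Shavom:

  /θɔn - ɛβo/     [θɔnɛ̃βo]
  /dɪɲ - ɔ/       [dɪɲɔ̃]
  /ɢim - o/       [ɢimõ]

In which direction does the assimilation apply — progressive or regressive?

progressive

The vowel /ɛ/ surfaces as nasalised [ɛ̃] next to the preceding nasal /n/ — it has acquired the [+nasal] feature of its neighbour.
Likewise in the remaining data: /ɔ/ → [ɔ̃] after /ɲ/; /o/ → [õ] after /m/ — each time a vowel is nasalised next to a preceding nasal.
Because the conditioning nasal is to the left of the vowel that changes, the process is progressive (perseverative).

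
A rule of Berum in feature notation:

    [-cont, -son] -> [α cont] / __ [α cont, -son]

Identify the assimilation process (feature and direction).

regressive manner assimilation

The rule copies [cont] (continuancy) from the environment onto the target stops; since [±cont] encodes the stop/fricative manner contrast, the assimilating dimension is manner.
Since the environment is written after the underscore, the trigger follows the target; the direction is regressive.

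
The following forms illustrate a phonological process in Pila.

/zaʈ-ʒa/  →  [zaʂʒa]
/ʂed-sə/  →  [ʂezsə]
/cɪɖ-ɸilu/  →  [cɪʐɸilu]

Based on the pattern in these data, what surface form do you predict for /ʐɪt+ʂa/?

The data show regressive manner assimilation: /ʈ/ → [ʂ] before /ʒ/; /d/ → [z] before /s/; /ɖ/ → [ʐ] before /ɸ/. In each pair only manner changes, matching the following consonant, while place and voice stay constant.
/t/ is a voiceless alveolar stop. The following trigger /ʂ/ is a fricative, so /t/ must become a fricative as well.
A voiceless alveolar fricative is [s], so the surface segment is [s].

[ʐɪsʂa]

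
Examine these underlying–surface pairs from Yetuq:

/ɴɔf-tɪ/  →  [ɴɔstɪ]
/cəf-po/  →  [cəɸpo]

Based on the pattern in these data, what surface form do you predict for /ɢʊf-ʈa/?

The data show regressive place assimilation: /f/ → [s] before /t/; /f/ → [ɸ] before /p/. In each pair only place changes, matching the following consonant, while manner and voice stay constant.
/f/ is a voiceless labiodental fricative. The following trigger /ʈ/ is retroflex, so /f/ must become retroflex as well.
A voiceless retroflex fricative is [ʂ], so the surface segment is [ʂ].

[ɢʊʂʈa]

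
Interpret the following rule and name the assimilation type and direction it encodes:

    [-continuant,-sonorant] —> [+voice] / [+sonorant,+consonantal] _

The structural change is [+voice], and the conditioning segment [+sonorant,+consonantal] (a sonorant consonant) is itself voiced, so the target comes to share the voicing of its neighbour — voicing assimilation.
The conditioning segment sits to the left of the focus bar, meaning the trigger precedes the segment that changes — progressive assimilation.

progressive voicing assimilation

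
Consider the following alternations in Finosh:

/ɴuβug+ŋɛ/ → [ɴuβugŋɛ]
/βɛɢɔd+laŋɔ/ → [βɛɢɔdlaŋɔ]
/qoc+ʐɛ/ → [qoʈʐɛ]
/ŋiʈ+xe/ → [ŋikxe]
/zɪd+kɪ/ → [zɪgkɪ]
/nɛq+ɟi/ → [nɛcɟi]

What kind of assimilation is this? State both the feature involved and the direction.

Underlying /c/ is realised as [ʈ] next to /ʐ/; /ʐ/ itself does not change.
/c/ is palatal while /ʐ/ is retroflex; the output [ʈ] is retroflex, matching the trigger — so the feature that spreads is place.
Manner and voice are unchanged, so the assimilation is partial, not total.
Checking the remaining alternations: /ʈ/ → [k] before /x/ (retroflex → velar, matching velar); /d/ → [g] before /k/ (alveolar → velar, matching velar); /q/ → [c] before /ɟ/ (uvular → palatal, matching palatal) — only place changes, and always toward the following segment.
No alternation appears in [ɴuβugŋɛ], [βɛɢɔdlaŋɔ]: there the adjacent consonants already agree in place (/g/ and /ŋ/ are both velar; /d/ and /l/ are both alveolar), so these forms are consistent with the same rule.
The trigger is the following segment, so the direction is regressive (anticipatory).

regressive place assimilation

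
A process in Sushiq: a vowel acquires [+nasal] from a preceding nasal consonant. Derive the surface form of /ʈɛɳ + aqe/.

[ʈɛɳãqe]

The vowel /a/ is adjacent to the preceding nasal /ɳ/, so it acquires [+nasal] and surfaces as [ã].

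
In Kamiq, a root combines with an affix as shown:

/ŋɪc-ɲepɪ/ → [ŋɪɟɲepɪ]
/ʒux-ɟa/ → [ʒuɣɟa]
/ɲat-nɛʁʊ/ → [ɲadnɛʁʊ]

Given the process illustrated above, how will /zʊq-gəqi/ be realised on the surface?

The data show regressive voicing assimilation: /c/ → [ɟ] before /ɲ/; /x/ → [ɣ] before /ɟ/; /t/ → [d] before /n/. In each pair only voicing changes, matching the following consonant, while place and manner stay constant.
The rule targets /q/ (voiceless uvular stop), which sits before the trigger /g/ (voiced).
Changing only its voicing to voiced gives [ɢ] — the voiced uvular stop.

[zʊɢgəqi]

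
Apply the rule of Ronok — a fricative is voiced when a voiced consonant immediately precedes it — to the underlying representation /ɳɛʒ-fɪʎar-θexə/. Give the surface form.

[ɳɛʒvɪʎarðexə]

/f/ is a voiceless labiodental fricative. The preceding trigger /ʒ/ is voiced, so /f/ must become voiced as well.
Changing only its voicing to voiced gives [v] — the voiced labiodental fricative.
The same rule applies at the second boundary: /θ/ → [ð] next to /r/.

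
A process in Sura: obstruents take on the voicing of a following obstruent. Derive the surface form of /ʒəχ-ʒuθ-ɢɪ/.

[ʒəʁʒuðɢɪ]

/χ/ is a voiceless uvular fricative. The following trigger /ʒ/ is voiced, so /χ/ must become voiced as well.
Changing only its voicing to voiced gives [ʁ] — the voiced uvular fricative.
At the second juncture, /θ/ likewise becomes [ð] adjacent to /ɢ/.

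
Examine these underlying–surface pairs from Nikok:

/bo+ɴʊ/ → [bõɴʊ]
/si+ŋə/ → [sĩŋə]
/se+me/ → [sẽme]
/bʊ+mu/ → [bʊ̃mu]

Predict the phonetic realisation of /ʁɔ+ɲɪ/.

[ʁɔ̃ɲɪ]

The data show regressive nasality assimilation (vowel nasalisation): /o/ → [õ] before /ɴ/; /i/ → [ĩ] before /ŋ/; /e/ → [ẽ] before /m/; /ʊ/ → [ʊ̃] before /m/ — a vowel is nasalised by an immediately following nasal consonant.
/ɔ/ sits next to the nasal /ɲ/ and is therefore nasalised to [ɔ̃].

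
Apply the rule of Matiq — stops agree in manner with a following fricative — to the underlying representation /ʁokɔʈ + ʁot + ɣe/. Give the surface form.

/ʈ/ is a voiceless retroflex stop. The following trigger /ʁ/ is a fricative, so /ʈ/ must become a fricative as well.
Changing only its manner to fricative gives [ʂ] — the voiceless retroflex fricative.
At the second juncture, /t/ likewise becomes [s] adjacent to /ɣ/.

[ʁokɔʂʁosɣe]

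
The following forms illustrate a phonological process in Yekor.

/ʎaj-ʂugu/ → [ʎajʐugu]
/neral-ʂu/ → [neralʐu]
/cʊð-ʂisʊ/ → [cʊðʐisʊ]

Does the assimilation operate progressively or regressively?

progressive

The segment that alternates is /ʂ/, which surfaces as [ʐ] when adjacent to /j/.
The change voiceless → voiced matches the voicing of the preceding /j/, identifying this as voicing assimilation.
Checking the remaining alternations: /ʂ/ → [ʐ] after /l/ (voiceless → voiced, matching voiced); /ʂ/ → [ʐ] after /ð/ (voiceless → voiced, matching voiced) — only voicing changes, and always toward the preceding segment.
Since the segment that changes follows the conditioning segment, the assimilation is progressive.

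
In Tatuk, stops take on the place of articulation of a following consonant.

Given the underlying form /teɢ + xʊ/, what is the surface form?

[tegxʊ]

/ɢ/ is a voiced uvular stop. The following trigger /x/ is velar, so /ɢ/ must become velar as well.
The voiced velar stop is [g], so /ɢ/ → [g].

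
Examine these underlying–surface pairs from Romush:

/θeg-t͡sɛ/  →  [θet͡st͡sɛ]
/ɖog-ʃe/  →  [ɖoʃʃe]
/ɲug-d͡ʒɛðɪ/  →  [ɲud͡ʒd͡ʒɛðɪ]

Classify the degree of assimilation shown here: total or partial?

total assimilation

Comparing underlying and surface forms, /g/ → [t͡s] is the alternation; the neighbouring /t͡s/ is constant.
The output [t͡s] is identical to the trigger /t͡s/ — every feature (place, manner, voicing) has been copied — so this is total assimilation.
The other forms behave the same way: /g/ → [ʃ] before /ʃ/; /g/ → [d͡ʒ] before /d͡ʒ/ — in each case the output is a copy of the following consonant.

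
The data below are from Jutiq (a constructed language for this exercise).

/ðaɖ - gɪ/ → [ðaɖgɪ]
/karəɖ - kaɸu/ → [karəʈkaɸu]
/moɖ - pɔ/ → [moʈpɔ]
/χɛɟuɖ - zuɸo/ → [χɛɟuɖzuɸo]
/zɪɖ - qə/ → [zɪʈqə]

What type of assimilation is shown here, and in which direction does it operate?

regressive voicing assimilation

Comparing underlying and surface forms, /ɖ/ → [ʈ] is the alternation; the neighbouring /k/ is constant.
The change voiced → voiceless matches the voicing of the following /k/, identifying this as voicing assimilation.
Place and manner are unchanged, so the assimilation is partial, not total.
The same holds elsewhere in the data: /ɖ/ → [ʈ] before /p/ (voiced → voiceless, matching voiceless); /ɖ/ → [ʈ] before /q/ (voiced → voiceless, matching voiceless) — only voicing changes, and always toward the following segment.
No alternation appears in [ðaɖgɪ], [χɛɟuɖzuɸo]: there the adjacent consonants already agree in voicing (/ɖ/ and /g/ are both voiced; /ɖ/ and /z/ are both voiced), so these forms are consistent with the same rule.
Since the segment that changes precedes the conditioning segment, the assimilation is regressive.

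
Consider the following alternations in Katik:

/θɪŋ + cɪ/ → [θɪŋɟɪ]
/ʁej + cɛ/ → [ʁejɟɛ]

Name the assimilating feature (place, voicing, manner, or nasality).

Comparing underlying and surface forms, /c/ → [ɟ] is the alternation; the neighbouring /ŋ/ is constant.
The change voiceless → voiced matches the voicing of the preceding /ŋ/, identifying this as voicing assimilation.
The other alternating form patterns the same way: /c/ → [ɟ] after /j/ (voiceless → voiced, matching voiced) — only voicing changes, and always toward the preceding segment.

voicing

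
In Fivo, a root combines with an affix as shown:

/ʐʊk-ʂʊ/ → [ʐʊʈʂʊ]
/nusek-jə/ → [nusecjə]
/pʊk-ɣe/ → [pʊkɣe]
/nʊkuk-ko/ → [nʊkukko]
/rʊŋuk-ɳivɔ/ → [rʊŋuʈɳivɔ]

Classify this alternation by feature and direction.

regressive place assimilation

Comparing underlying and surface forms, /k/ → [ʈ] is the alternation; the neighbouring /ʂ/ is constant.
/k/ is velar while /ʂ/ is retroflex; the output [ʈ] is retroflex, matching the trigger — so the feature that spreads is place.
Manner and voice are unchanged, so the assimilation is partial, not total.
The same holds elsewhere in the data: /k/ → [c] before /j/ (velar → palatal, matching palatal); /k/ → [ʈ] before /ɳ/ (velar → retroflex, matching retroflex) — only place changes, and always toward the following segment.
No alternation appears in [pʊkɣe], [nʊkukko]: there the adjacent consonants already agree in place (/k/ and /ɣ/ are both velar; /k/ and /k/ are both velar), so these forms are consistent with the same rule.
Since the segment that changes precedes the conditioning segment, the assimilation is regressive.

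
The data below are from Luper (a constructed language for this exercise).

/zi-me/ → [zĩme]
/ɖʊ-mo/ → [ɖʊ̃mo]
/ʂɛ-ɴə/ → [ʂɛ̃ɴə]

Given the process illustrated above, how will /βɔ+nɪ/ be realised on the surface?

The data show regressive nasality assimilation (vowel nasalisation): /i/ → [ĩ] before /m/; /ʊ/ → [ʊ̃] before /m/; /ɛ/ → [ɛ̃] before /ɴ/ — a vowel is nasalised by an immediately following nasal consonant.
/ɔ/ sits next to the nasal /n/ and is therefore nasalised to [ɔ̃].

[βɔ̃nɪ]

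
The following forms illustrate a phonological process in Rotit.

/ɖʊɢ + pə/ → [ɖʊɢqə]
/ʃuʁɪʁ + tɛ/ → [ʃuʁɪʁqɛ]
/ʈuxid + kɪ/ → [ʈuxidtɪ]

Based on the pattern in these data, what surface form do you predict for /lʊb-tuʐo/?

The data show progressive place assimilation: /p/ → [q] after /ɢ/; /t/ → [q] after /ʁ/; /k/ → [t] after /d/. In each pair only place changes, matching the preceding consonant, while manner and voice stay constant.
The rule targets /t/ (voiceless alveolar stop), which sits after the trigger /b/ (bilabial).
The voiceless bilabial stop is [p], so /t/ → [p].

[lʊbpuʐo]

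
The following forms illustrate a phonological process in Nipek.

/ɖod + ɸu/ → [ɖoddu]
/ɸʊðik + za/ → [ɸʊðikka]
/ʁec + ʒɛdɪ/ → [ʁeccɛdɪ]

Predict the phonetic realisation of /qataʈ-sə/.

[qataʈʈə]

The data show progressive total assimilation (/ɸ/ → [d] after /d/; /z/ → [k] after /k/; /ʒ/ → [c] after /c/): in every case the target segment becomes identical to its preceding neighbour, copying more than a single feature.
/s/ is the segment targeted by the rule; it sits immediately after /ʈ/, so it assimilates completely and surfaces as [ʈ].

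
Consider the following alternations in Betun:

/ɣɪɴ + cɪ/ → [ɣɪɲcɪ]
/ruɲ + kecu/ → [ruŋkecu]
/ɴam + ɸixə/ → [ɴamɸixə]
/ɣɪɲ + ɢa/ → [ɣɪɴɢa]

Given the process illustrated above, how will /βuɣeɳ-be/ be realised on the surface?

The data show regressive place assimilation: /ɴ/ → [ɲ] before /c/; /ɲ/ → [ŋ] before /k/; /ɲ/ → [ɴ] before /ɢ/. In each pair only place changes, matching the following consonant, while manner and voice stay constant.
No alternation appears in [ɴamɸixə]: there the adjacent consonants already agree in place (/m/ and /ɸ/ are both bilabial), so this form is consistent with the same rule.
The rule targets /ɳ/ (voiced retroflex nasal), which sits before the trigger /b/ (bilabial).
The voiced bilabial nasal is [m], so /ɳ/ → [m].

[βuɣembe]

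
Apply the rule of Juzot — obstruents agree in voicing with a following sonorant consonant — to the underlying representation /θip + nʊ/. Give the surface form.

The rule targets /p/ (voiceless bilabial stop), which sits before the trigger /n/ (voiced).
Changing only its voicing to voiced gives [b] — the voiced bilabial stop.

[θibnʊ]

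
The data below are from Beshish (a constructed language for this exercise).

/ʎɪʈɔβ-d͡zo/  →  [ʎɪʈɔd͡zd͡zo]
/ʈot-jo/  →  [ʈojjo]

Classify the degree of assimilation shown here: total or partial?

Underlying /β/ is realised as [d͡z] next to /d͡z/; /d͡z/ itself does not change.
The output [d͡z] is identical to the trigger /d͡z/ — every feature (place, manner, voicing) has been copied — so this is total assimilation.
The remaining alternation confirms this: /t/ → [j] before /j/ — in each case the output is a copy of the following consonant.

total assimilation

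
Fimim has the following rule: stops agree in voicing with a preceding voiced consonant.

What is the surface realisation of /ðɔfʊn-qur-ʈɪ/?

[ðɔfʊnɢurɖɪ]

The rule targets /q/ (voiceless uvular stop), which sits after the trigger /n/ (voiced).
The voiced uvular stop is [ɢ], so /q/ → [ɢ].
At the second juncture, /ʈ/ likewise becomes [ɖ] adjacent to /r/.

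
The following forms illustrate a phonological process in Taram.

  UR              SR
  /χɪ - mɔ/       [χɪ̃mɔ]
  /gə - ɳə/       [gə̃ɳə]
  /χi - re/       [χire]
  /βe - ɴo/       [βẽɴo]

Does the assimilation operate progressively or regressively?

The vowel /ɪ/ surfaces as nasalised [ɪ̃] next to the following nasal /m/ — it has acquired the [+nasal] feature of its neighbour.
Likewise in the remaining data: /ə/ → [ə̃] before /ɳ/; /e/ → [ẽ] before /ɴ/ — each time a vowel is nasalised next to a following nasal.
No change occurs in [χire] because the vowel at the boundary is adjacent to an oral consonant, not a nasal (/i/ next to /r/).
Because the conditioning nasal is to the right of the vowel that changes, the process is regressive (anticipatory).

regressive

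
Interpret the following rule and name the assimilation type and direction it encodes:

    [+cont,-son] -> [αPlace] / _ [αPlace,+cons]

regressive place assimilation

The rule copies the place features (abbreviated [Place]) from the environment onto the target, so the assimilating feature is place.
The conditioning segment sits to the right of the focus bar, meaning the trigger follows the segment that changes — regressive assimilation.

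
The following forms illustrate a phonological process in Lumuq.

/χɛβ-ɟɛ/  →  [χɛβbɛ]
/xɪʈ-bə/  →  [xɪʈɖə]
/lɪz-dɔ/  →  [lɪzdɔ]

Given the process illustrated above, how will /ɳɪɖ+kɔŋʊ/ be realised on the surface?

The data show progressive place assimilation: /ɟ/ → [b] after /β/; /b/ → [ɖ] after /ʈ/. In each pair only place changes, matching the preceding consonant, while manner and voice stay constant.
Nothing changes in [lɪzdɔ]: there the adjacent consonants already agree in place (/d/ and /z/ are both alveolar), so this form is consistent with the same rule.
The rule targets /k/ (voiceless velar stop), which sits after the trigger /ɖ/ (retroflex).
Changing only its place to retroflex gives [ʈ] — the voiceless retroflex stop.

[ɳɪɖʈɔŋʊ]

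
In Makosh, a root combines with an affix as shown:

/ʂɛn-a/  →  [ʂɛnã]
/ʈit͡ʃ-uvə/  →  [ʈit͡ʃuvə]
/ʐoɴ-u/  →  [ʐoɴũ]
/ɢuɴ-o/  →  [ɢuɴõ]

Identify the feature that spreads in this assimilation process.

nasality

The vowel /a/ surfaces as nasalised [ã] next to the preceding nasal /n/ — it has acquired the [+nasal] feature of its neighbour.
Likewise in the remaining data: /u/ → [ũ] after /ɴ/; /o/ → [õ] after /ɴ/ — each time a vowel is nasalised next to a preceding nasal.
No change occurs in [ʈit͡ʃuvə] because the vowel at the boundary is adjacent to an oral consonant, not a nasal (/u/ next to /t͡ʃ/).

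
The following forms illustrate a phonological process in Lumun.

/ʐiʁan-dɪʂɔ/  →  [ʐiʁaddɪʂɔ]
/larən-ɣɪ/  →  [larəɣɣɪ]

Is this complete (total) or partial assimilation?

Underlying /n/ is realised as [ɣ] next to /ɣ/; /ɣ/ itself does not change.
The output [ɣ] is identical to the trigger /ɣ/ — every feature (place, manner, voicing) has been copied — so this is total assimilation.
The remaining alternation confirms this: /n/ → [d] before /d/ — in each case the output is a copy of the following consonant.

total assimilation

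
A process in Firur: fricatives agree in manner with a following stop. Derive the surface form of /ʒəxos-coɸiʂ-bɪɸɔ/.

The rule targets /s/ (voiceless alveolar fricative), which sits before the trigger /c/ (stop).
A voiceless alveolar stop is [t], so the surface segment is [t].
At the second juncture, /ʂ/ likewise becomes [ʈ] adjacent to /b/.

[ʒəxotcoɸiʈbɪɸɔ]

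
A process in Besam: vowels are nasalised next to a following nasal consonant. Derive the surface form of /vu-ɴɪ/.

The vowel /u/ is adjacent to the following nasal /ɴ/, so it acquires [+nasal] and surfaces as [ũ].

[vũɴɪ]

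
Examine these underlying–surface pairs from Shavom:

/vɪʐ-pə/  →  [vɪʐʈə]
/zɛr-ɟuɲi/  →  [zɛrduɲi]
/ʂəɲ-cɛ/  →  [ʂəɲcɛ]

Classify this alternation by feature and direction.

Comparing underlying and surface forms, /p/ → [ʈ] is the alternation; the neighbouring /ʐ/ is constant.
/p/ is bilabial while /ʐ/ is retroflex; the output [ʈ] is retroflex, matching the trigger — so the feature that spreads is place.
Manner and voice are unchanged, so the assimilation is partial, not total.
The other alternating form patterns the same way: /ɟ/ → [d] after /r/ (palatal → alveolar, matching alveolar) — only place changes, and always toward the preceding segment.
No alternation appears in [ʂəɲcɛ]: there the adjacent consonants already agree in place (/c/ and /ɲ/ are both palatal), so this form is consistent with the same rule.
The trigger is the preceding segment, so the direction is progressive (perseverative).

progressive place assimilation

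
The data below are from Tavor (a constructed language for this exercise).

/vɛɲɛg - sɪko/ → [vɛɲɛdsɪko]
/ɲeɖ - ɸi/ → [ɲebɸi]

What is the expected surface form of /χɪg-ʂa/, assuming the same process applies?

[χɪɖʂa]

The data show regressive place assimilation: /g/ → [d] before /s/; /ɖ/ → [b] before /ɸ/. In each pair only place changes, matching the following consonant, while manner and voice stay constant.
The rule targets /g/ (voiced velar stop), which sits before the trigger /ʂ/ (retroflex).
A voiced retroflex stop is [ɖ], so the surface segment is [ɖ].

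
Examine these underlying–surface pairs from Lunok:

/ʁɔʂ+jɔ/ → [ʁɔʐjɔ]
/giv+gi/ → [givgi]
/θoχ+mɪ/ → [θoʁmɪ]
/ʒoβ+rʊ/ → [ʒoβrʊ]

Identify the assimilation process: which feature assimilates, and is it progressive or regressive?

Comparing underlying and surface forms, /ʂ/ → [ʐ] is the alternation; the neighbouring /j/ is constant.
/ʂ/ is voiceless while /j/ is voiced; the output [ʐ] is voiced, matching the trigger — so the feature that spreads is voicing.
Place and manner are unchanged, so the assimilation is partial, not total.
Checking the remaining alternation: /χ/ → [ʁ] before /m/ (voiceless → voiced, matching voiced) — only voicing changes, and always toward the following segment.
Nothing changes in [givgi], [ʒoβrʊ]: there the adjacent consonants already agree in voicing (/v/ and /g/ are both voiced; /β/ and /r/ are both voiced), so these forms are consistent with the same rule.
Since the segment that changes precedes the conditioning segment, the assimilation is regressive.

regressive voicing assimilation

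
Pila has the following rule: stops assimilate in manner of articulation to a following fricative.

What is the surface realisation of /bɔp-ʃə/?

The rule targets /p/ (voiceless bilabial stop), which sits before the trigger /ʃ/ (fricative).
A voiceless bilabial fricative is [ɸ], so the surface segment is [ɸ].

[bɔɸʃə]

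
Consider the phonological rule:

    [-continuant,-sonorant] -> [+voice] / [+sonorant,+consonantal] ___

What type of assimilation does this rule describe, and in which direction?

The target ([-continuant,-sonorant], stops) acquires [+voice] next to a sonorant consonant ([+sonorant,+consonantal]) — it takes on the voicing of its neighbour, so the feature that spreads is voicing.
The conditioning segment sits to the left of the focus bar, meaning the trigger precedes the segment that changes — progressive assimilation.

progressive voicing assimilation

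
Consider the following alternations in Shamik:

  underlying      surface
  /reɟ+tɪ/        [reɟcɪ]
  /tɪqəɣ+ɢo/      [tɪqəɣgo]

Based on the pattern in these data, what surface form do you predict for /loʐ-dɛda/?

The data show progressive place assimilation: /t/ → [c] after /ɟ/; /ɢ/ → [g] after /ɣ/. In each pair only place changes, matching the preceding consonant, while manner and voice stay constant.
The rule targets /d/ (voiced alveolar stop), which sits after the trigger /ʐ/ (retroflex).
A voiced retroflex stop is [ɖ], so the surface segment is [ɖ].

[loʐɖɛda]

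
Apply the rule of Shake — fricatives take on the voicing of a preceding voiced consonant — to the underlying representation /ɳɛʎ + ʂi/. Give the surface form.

[ɳɛʎʐi]

/ʂ/ is a voiceless retroflex fricative. The preceding trigger /ʎ/ is voiced, so /ʂ/ must become voiced as well.
A voiced retroflex fricative is [ʐ], so the surface segment is [ʐ].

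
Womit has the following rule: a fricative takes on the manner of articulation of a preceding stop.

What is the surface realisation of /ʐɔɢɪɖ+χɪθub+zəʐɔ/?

/χ/ is a voiceless uvular fricative. The preceding trigger /ɖ/ is a stop, so /χ/ must become a stop as well.
Changing only its manner to stop gives [q] — the voiceless uvular stop.
The same rule applies at the second boundary: /z/ → [d] next to /b/.

[ʐɔɢɪɖqɪθubdəʐɔ]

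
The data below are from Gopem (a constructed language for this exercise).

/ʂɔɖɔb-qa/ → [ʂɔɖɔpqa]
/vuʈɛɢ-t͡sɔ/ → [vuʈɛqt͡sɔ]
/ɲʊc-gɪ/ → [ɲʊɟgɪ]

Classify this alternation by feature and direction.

regressive voicing assimilation

The segment that alternates is /b/, which surfaces as [p] when adjacent to /q/.
The change voiced → voiceless matches the voicing of the following /q/, identifying this as voicing assimilation.
Place and manner are unchanged, so the assimilation is partial, not total.
The same holds elsewhere in the data: /ɢ/ → [q] before /t͡s/ (voiced → voiceless, matching voiceless); /c/ → [ɟ] before /g/ (voiceless → voiced, matching voiced) — only voicing changes, and always toward the following segment.
The trigger is the following segment, so the direction is regressive (anticipatory).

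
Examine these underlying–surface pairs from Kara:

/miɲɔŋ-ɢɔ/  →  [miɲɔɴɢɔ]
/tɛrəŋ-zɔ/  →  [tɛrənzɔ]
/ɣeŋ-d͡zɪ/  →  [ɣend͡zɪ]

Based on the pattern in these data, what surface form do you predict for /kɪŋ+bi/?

The data show regressive place assimilation: /ŋ/ → [ɴ] before /ɢ/; /ŋ/ → [n] before /z/; /ŋ/ → [n] before /d͡z/. In each pair only place changes, matching the following consonant, while manner and voice stay constant.
The rule targets /ŋ/ (voiced velar nasal), which sits before the trigger /b/ (bilabial).
The voiced bilabial nasal is [m], so /ŋ/ → [m].

[kɪmbi]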